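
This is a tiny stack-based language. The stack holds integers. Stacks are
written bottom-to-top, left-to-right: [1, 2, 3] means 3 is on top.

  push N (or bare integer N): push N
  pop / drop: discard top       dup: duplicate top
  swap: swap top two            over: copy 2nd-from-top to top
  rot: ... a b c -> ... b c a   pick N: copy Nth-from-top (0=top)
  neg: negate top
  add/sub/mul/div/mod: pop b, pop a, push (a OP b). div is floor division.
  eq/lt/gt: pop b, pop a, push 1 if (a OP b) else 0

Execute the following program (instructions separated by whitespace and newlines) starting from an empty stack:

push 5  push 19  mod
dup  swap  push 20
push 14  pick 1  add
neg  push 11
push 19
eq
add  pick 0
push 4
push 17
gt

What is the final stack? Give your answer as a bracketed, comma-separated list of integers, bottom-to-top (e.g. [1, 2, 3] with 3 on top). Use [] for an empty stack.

Answer: [5, 5, 20, -34, -34, 0]

Derivation:
After 'push 5': [5]
After 'push 19': [5, 19]
After 'mod': [5]
After 'dup': [5, 5]
After 'swap': [5, 5]
After 'push 20': [5, 5, 20]
After 'push 14': [5, 5, 20, 14]
After 'pick 1': [5, 5, 20, 14, 20]
After 'add': [5, 5, 20, 34]
After 'neg': [5, 5, 20, -34]
After 'push 11': [5, 5, 20, -34, 11]
After 'push 19': [5, 5, 20, -34, 11, 19]
After 'eq': [5, 5, 20, -34, 0]
After 'add': [5, 5, 20, -34]
After 'pick 0': [5, 5, 20, -34, -34]
After 'push 4': [5, 5, 20, -34, -34, 4]
After 'push 17': [5, 5, 20, -34, -34, 4, 17]
After 'gt': [5, 5, 20, -34, -34, 0]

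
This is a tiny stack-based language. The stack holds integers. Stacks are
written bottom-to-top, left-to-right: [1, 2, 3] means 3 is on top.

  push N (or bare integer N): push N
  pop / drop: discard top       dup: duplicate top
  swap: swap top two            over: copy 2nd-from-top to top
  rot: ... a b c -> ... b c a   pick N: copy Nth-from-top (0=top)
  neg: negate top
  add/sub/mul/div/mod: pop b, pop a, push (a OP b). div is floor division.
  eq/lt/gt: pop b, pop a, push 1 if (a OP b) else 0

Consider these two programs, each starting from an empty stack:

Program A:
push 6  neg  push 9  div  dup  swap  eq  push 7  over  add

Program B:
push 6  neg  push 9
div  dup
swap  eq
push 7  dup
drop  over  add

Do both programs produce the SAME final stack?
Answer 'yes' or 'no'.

Answer: yes

Derivation:
Program A trace:
  After 'push 6': [6]
  After 'neg': [-6]
  After 'push 9': [-6, 9]
  After 'div': [-1]
  After 'dup': [-1, -1]
  After 'swap': [-1, -1]
  After 'eq': [1]
  After 'push 7': [1, 7]
  After 'over': [1, 7, 1]
  After 'add': [1, 8]
Program A final stack: [1, 8]

Program B trace:
  After 'push 6': [6]
  After 'neg': [-6]
  After 'push 9': [-6, 9]
  After 'div': [-1]
  After 'dup': [-1, -1]
  After 'swap': [-1, -1]
  After 'eq': [1]
  After 'push 7': [1, 7]
  After 'dup': [1, 7, 7]
  After 'drop': [1, 7]
  After 'over': [1, 7, 1]
  After 'add': [1, 8]
Program B final stack: [1, 8]
Same: yes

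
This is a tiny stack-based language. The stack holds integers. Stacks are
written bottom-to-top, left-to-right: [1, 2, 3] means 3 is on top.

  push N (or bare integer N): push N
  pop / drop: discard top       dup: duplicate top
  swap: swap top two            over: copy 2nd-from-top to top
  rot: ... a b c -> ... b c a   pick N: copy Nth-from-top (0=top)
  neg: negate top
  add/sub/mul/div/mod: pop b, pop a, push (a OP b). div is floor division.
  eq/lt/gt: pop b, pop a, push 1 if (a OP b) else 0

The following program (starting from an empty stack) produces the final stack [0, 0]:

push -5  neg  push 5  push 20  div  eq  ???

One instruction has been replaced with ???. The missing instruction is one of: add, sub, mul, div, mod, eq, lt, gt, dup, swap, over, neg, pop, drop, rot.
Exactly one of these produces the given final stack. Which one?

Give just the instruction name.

Stack before ???: [0]
Stack after ???:  [0, 0]
The instruction that transforms [0] -> [0, 0] is: dup

Answer: dup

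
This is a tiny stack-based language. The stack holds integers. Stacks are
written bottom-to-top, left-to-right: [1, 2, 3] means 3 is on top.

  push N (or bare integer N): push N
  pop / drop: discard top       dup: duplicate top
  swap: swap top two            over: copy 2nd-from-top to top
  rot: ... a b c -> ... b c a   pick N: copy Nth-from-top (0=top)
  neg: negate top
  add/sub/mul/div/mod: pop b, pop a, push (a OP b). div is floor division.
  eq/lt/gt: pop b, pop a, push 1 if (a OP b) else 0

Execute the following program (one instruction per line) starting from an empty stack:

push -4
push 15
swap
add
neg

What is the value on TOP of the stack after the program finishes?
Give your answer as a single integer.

After 'push -4': [-4]
After 'push 15': [-4, 15]
After 'swap': [15, -4]
After 'add': [11]
After 'neg': [-11]

Answer: -11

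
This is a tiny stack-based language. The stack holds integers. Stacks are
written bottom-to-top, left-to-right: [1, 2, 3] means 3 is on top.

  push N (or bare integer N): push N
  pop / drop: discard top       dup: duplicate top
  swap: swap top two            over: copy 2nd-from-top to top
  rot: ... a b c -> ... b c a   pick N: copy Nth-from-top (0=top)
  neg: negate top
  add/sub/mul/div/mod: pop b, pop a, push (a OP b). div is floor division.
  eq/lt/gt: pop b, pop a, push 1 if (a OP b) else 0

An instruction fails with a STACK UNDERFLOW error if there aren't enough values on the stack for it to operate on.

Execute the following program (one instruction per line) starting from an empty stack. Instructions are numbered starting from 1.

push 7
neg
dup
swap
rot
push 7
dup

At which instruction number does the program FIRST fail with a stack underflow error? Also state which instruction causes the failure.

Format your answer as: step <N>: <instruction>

Answer: step 5: rot

Derivation:
Step 1 ('push 7'): stack = [7], depth = 1
Step 2 ('neg'): stack = [-7], depth = 1
Step 3 ('dup'): stack = [-7, -7], depth = 2
Step 4 ('swap'): stack = [-7, -7], depth = 2
Step 5 ('rot'): needs 3 value(s) but depth is 2 — STACK UNDERFLOW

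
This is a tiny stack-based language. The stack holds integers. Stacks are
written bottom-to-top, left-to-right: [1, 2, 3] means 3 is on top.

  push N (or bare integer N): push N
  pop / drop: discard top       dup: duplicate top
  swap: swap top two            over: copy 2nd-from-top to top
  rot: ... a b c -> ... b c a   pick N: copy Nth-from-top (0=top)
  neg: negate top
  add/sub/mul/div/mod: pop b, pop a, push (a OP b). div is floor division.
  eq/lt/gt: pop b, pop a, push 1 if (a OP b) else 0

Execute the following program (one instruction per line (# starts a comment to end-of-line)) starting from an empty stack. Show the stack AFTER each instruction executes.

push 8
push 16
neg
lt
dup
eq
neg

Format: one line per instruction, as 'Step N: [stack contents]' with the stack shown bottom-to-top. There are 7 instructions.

Step 1: [8]
Step 2: [8, 16]
Step 3: [8, -16]
Step 4: [0]
Step 5: [0, 0]
Step 6: [1]
Step 7: [-1]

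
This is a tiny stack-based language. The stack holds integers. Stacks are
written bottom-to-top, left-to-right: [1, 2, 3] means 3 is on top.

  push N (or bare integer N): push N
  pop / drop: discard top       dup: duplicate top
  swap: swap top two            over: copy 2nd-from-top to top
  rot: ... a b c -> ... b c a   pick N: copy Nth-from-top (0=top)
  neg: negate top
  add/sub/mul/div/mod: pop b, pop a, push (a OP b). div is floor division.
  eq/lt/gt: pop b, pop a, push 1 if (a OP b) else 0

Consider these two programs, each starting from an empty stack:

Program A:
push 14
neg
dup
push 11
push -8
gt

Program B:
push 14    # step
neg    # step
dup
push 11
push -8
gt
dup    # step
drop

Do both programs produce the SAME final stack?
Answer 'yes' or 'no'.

Answer: yes

Derivation:
Program A trace:
  After 'push 14': [14]
  After 'neg': [-14]
  After 'dup': [-14, -14]
  After 'push 11': [-14, -14, 11]
  After 'push -8': [-14, -14, 11, -8]
  After 'gt': [-14, -14, 1]
Program A final stack: [-14, -14, 1]

Program B trace:
  After 'push 14': [14]
  After 'neg': [-14]
  After 'dup': [-14, -14]
  After 'push 11': [-14, -14, 11]
  After 'push -8': [-14, -14, 11, -8]
  After 'gt': [-14, -14, 1]
  After 'dup': [-14, -14, 1, 1]
  After 'drop': [-14, -14, 1]
Program B final stack: [-14, -14, 1]
Same: yes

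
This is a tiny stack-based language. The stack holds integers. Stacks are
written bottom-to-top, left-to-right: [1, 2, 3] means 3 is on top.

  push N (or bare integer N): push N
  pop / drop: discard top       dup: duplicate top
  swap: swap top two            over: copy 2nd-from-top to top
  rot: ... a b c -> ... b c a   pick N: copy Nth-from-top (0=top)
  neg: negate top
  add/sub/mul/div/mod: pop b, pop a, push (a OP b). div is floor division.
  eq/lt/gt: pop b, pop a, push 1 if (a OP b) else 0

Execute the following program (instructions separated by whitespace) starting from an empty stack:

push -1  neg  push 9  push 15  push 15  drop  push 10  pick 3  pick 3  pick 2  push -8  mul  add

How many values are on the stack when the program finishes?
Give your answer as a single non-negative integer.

Answer: 6

Derivation:
After 'push -1': stack = [-1] (depth 1)
After 'neg': stack = [1] (depth 1)
After 'push 9': stack = [1, 9] (depth 2)
After 'push 15': stack = [1, 9, 15] (depth 3)
After 'push 15': stack = [1, 9, 15, 15] (depth 4)
After 'drop': stack = [1, 9, 15] (depth 3)
After 'push 10': stack = [1, 9, 15, 10] (depth 4)
After 'pick 3': stack = [1, 9, 15, 10, 1] (depth 5)
After 'pick 3': stack = [1, 9, 15, 10, 1, 9] (depth 6)
After 'pick 2': stack = [1, 9, 15, 10, 1, 9, 10] (depth 7)
After 'push -8': stack = [1, 9, 15, 10, 1, 9, 10, -8] (depth 8)
After 'mul': stack = [1, 9, 15, 10, 1, 9, -80] (depth 7)
After 'add': stack = [1, 9, 15, 10, 1, -71] (depth 6)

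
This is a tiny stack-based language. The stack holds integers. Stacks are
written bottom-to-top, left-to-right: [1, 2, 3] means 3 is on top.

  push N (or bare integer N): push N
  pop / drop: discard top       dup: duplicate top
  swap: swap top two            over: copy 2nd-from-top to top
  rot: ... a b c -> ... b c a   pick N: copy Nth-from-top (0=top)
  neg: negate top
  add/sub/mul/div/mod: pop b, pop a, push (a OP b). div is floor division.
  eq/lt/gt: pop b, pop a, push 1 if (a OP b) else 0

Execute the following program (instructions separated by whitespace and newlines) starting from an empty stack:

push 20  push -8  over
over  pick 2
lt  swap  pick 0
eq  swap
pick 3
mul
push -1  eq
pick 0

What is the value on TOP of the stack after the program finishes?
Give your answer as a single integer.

After 'push 20': [20]
After 'push -8': [20, -8]
After 'over': [20, -8, 20]
After 'over': [20, -8, 20, -8]
After 'pick 2': [20, -8, 20, -8, -8]
After 'lt': [20, -8, 20, 0]
After 'swap': [20, -8, 0, 20]
After 'pick 0': [20, -8, 0, 20, 20]
After 'eq': [20, -8, 0, 1]
After 'swap': [20, -8, 1, 0]
After 'pick 3': [20, -8, 1, 0, 20]
After 'mul': [20, -8, 1, 0]
After 'push -1': [20, -8, 1, 0, -1]
After 'eq': [20, -8, 1, 0]
After 'pick 0': [20, -8, 1, 0, 0]

Answer: 0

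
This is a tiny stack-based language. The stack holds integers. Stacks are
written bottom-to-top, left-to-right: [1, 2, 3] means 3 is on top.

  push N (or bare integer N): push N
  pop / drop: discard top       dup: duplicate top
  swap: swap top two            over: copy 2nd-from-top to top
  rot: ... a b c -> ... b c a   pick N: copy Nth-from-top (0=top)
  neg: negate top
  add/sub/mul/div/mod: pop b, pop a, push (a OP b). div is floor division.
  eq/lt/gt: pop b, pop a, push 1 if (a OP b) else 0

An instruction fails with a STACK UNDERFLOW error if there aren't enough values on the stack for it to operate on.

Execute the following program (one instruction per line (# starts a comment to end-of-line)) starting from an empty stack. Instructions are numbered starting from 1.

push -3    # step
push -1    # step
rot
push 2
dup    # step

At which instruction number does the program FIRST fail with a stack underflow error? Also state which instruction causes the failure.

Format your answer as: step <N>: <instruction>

Step 1 ('push -3'): stack = [-3], depth = 1
Step 2 ('push -1'): stack = [-3, -1], depth = 2
Step 3 ('rot'): needs 3 value(s) but depth is 2 — STACK UNDERFLOW

Answer: step 3: rot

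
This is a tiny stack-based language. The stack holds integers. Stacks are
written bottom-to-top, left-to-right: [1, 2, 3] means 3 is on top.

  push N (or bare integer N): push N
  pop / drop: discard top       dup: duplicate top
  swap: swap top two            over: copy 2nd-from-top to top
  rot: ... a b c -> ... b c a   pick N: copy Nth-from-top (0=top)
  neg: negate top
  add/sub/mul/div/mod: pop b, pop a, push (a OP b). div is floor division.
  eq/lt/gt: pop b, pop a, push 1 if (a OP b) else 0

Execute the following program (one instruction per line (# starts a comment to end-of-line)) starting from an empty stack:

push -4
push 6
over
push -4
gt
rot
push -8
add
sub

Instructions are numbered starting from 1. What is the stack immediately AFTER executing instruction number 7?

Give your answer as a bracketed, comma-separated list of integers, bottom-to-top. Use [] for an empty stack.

Answer: [6, 0, -4, -8]

Derivation:
Step 1 ('push -4'): [-4]
Step 2 ('push 6'): [-4, 6]
Step 3 ('over'): [-4, 6, -4]
Step 4 ('push -4'): [-4, 6, -4, -4]
Step 5 ('gt'): [-4, 6, 0]
Step 6 ('rot'): [6, 0, -4]
Step 7 ('push -8'): [6, 0, -4, -8]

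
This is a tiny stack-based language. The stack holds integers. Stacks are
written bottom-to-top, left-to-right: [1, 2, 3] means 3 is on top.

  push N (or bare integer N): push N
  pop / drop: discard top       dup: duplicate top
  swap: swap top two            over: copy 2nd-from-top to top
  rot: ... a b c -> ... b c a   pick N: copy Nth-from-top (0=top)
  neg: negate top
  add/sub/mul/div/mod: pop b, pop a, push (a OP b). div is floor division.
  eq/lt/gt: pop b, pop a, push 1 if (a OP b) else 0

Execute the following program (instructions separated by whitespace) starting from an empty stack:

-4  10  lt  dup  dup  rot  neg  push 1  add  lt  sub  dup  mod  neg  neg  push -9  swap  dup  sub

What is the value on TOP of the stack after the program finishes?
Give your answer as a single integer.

Answer: 0

Derivation:
After 'push -4': [-4]
After 'push 10': [-4, 10]
After 'lt': [1]
After 'dup': [1, 1]
After 'dup': [1, 1, 1]
After 'rot': [1, 1, 1]
After 'neg': [1, 1, -1]
After 'push 1': [1, 1, -1, 1]
After 'add': [1, 1, 0]
After 'lt': [1, 0]
After 'sub': [1]
After 'dup': [1, 1]
After 'mod': [0]
After 'neg': [0]
After 'neg': [0]
After 'push -9': [0, -9]
After 'swap': [-9, 0]
After 'dup': [-9, 0, 0]
After 'sub': [-9, 0]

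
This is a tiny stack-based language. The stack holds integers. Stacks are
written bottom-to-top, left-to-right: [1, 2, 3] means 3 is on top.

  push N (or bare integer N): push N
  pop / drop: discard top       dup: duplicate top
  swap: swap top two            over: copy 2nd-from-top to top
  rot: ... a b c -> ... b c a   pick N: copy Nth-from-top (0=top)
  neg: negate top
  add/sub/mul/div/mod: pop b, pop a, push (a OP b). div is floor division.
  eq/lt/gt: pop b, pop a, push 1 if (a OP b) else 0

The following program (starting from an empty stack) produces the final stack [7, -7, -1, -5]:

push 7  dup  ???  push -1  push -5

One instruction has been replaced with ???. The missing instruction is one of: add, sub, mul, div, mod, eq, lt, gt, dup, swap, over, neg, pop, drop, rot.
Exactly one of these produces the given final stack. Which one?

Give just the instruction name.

Stack before ???: [7, 7]
Stack after ???:  [7, -7]
The instruction that transforms [7, 7] -> [7, -7] is: neg

Answer: neg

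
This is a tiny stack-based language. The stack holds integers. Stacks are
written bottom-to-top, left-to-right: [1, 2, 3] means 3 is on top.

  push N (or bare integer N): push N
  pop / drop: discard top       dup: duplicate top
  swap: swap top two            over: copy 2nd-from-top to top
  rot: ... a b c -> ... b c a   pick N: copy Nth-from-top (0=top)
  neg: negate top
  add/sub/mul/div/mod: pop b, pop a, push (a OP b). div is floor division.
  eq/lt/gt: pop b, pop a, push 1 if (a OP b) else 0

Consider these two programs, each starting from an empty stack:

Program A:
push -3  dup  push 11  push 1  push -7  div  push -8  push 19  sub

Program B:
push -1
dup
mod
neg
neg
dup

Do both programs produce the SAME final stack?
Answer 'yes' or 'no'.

Answer: no

Derivation:
Program A trace:
  After 'push -3': [-3]
  After 'dup': [-3, -3]
  After 'push 11': [-3, -3, 11]
  After 'push 1': [-3, -3, 11, 1]
  After 'push -7': [-3, -3, 11, 1, -7]
  After 'div': [-3, -3, 11, -1]
  After 'push -8': [-3, -3, 11, -1, -8]
  After 'push 19': [-3, -3, 11, -1, -8, 19]
  After 'sub': [-3, -3, 11, -1, -27]
Program A final stack: [-3, -3, 11, -1, -27]

Program B trace:
  After 'push -1': [-1]
  After 'dup': [-1, -1]
  After 'mod': [0]
  After 'neg': [0]
  After 'neg': [0]
  After 'dup': [0, 0]
Program B final stack: [0, 0]
Same: no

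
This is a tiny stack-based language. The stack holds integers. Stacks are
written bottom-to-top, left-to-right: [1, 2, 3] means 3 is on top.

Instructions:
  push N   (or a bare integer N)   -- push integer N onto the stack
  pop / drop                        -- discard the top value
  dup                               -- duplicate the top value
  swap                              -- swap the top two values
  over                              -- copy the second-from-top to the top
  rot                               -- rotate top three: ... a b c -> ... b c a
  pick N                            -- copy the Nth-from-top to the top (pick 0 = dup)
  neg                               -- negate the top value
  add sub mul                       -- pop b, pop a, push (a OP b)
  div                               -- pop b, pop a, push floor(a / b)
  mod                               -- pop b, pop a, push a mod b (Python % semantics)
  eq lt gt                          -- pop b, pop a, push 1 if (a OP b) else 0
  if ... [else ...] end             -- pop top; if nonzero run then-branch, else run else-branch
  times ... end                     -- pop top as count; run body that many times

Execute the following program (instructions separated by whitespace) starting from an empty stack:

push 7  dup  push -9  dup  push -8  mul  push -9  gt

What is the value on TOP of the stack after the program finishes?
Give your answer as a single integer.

Answer: 1

Derivation:
After 'push 7': [7]
After 'dup': [7, 7]
After 'push -9': [7, 7, -9]
After 'dup': [7, 7, -9, -9]
After 'push -8': [7, 7, -9, -9, -8]
After 'mul': [7, 7, -9, 72]
After 'push -9': [7, 7, -9, 72, -9]
After 'gt': [7, 7, -9, 1]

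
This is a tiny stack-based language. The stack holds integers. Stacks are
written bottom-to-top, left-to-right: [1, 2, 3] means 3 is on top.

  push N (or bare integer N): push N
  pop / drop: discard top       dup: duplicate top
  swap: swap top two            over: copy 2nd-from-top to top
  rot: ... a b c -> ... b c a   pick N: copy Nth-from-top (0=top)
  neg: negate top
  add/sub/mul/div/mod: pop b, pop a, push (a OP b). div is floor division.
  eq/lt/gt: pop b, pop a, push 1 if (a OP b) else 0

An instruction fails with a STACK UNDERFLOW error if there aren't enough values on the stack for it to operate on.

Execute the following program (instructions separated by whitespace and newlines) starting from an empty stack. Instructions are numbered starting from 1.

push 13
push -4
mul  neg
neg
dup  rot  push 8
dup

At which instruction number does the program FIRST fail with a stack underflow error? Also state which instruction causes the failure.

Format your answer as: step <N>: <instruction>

Answer: step 7: rot

Derivation:
Step 1 ('push 13'): stack = [13], depth = 1
Step 2 ('push -4'): stack = [13, -4], depth = 2
Step 3 ('mul'): stack = [-52], depth = 1
Step 4 ('neg'): stack = [52], depth = 1
Step 5 ('neg'): stack = [-52], depth = 1
Step 6 ('dup'): stack = [-52, -52], depth = 2
Step 7 ('rot'): needs 3 value(s) but depth is 2 — STACK UNDERFLOW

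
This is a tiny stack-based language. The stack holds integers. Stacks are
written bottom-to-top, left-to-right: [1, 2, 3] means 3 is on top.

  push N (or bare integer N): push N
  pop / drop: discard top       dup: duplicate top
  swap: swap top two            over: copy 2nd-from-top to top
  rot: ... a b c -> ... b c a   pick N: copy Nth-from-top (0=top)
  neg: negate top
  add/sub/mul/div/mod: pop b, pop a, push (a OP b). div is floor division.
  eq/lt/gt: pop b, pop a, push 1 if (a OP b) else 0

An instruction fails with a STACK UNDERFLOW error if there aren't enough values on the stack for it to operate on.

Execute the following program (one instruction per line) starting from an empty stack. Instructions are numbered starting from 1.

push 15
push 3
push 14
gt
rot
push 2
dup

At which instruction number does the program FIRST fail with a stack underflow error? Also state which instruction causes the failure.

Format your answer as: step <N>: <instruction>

Step 1 ('push 15'): stack = [15], depth = 1
Step 2 ('push 3'): stack = [15, 3], depth = 2
Step 3 ('push 14'): stack = [15, 3, 14], depth = 3
Step 4 ('gt'): stack = [15, 0], depth = 2
Step 5 ('rot'): needs 3 value(s) but depth is 2 — STACK UNDERFLOW

Answer: step 5: rot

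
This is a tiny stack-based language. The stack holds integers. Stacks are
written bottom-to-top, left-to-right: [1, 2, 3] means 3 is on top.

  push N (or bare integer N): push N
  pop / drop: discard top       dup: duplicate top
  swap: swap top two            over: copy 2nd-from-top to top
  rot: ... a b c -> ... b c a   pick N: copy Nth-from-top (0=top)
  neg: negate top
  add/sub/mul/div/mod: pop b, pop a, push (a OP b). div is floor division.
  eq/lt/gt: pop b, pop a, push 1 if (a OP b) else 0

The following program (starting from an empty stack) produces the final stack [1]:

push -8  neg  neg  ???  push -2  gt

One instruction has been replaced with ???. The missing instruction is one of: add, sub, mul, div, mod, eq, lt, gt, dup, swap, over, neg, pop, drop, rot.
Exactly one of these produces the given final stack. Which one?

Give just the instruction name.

Answer: neg

Derivation:
Stack before ???: [-8]
Stack after ???:  [8]
The instruction that transforms [-8] -> [8] is: neg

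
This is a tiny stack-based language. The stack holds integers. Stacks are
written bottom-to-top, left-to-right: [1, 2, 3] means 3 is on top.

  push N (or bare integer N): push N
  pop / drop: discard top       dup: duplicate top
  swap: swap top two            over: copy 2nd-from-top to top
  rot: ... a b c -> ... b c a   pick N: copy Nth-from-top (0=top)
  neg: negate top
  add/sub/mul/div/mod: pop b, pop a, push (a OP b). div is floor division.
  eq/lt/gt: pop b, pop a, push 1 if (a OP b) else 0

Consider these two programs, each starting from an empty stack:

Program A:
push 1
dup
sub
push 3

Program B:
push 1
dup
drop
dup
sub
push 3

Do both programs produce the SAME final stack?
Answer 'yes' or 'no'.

Program A trace:
  After 'push 1': [1]
  After 'dup': [1, 1]
  After 'sub': [0]
  After 'push 3': [0, 3]
Program A final stack: [0, 3]

Program B trace:
  After 'push 1': [1]
  After 'dup': [1, 1]
  After 'drop': [1]
  After 'dup': [1, 1]
  After 'sub': [0]
  After 'push 3': [0, 3]
Program B final stack: [0, 3]
Same: yes

Answer: yes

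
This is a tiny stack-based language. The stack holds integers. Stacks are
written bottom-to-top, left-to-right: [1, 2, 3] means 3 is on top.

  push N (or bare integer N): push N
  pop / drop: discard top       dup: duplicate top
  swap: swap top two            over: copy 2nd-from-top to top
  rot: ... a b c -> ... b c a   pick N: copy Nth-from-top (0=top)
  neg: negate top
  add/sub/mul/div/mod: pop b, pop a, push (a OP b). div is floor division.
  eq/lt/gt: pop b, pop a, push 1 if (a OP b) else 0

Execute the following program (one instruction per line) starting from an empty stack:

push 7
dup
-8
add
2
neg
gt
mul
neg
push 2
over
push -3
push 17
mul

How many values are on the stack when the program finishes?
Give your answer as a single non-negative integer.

After 'push 7': stack = [7] (depth 1)
After 'dup': stack = [7, 7] (depth 2)
After 'push -8': stack = [7, 7, -8] (depth 3)
After 'add': stack = [7, -1] (depth 2)
After 'push 2': stack = [7, -1, 2] (depth 3)
After 'neg': stack = [7, -1, -2] (depth 3)
After 'gt': stack = [7, 1] (depth 2)
After 'mul': stack = [7] (depth 1)
After 'neg': stack = [-7] (depth 1)
After 'push 2': stack = [-7, 2] (depth 2)
After 'over': stack = [-7, 2, -7] (depth 3)
After 'push -3': stack = [-7, 2, -7, -3] (depth 4)
After 'push 17': stack = [-7, 2, -7, -3, 17] (depth 5)
After 'mul': stack = [-7, 2, -7, -51] (depth 4)

Answer: 4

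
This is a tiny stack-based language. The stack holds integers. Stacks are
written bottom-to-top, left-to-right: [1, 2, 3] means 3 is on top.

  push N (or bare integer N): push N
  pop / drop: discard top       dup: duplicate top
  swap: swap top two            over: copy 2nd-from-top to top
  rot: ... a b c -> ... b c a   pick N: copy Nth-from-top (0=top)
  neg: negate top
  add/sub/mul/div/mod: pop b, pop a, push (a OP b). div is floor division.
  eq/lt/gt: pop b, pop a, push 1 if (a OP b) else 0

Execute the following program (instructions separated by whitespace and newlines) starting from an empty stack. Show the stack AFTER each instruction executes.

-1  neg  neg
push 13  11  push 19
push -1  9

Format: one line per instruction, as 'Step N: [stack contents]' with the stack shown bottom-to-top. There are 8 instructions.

Step 1: [-1]
Step 2: [1]
Step 3: [-1]
Step 4: [-1, 13]
Step 5: [-1, 13, 11]
Step 6: [-1, 13, 11, 19]
Step 7: [-1, 13, 11, 19, -1]
Step 8: [-1, 13, 11, 19, -1, 9]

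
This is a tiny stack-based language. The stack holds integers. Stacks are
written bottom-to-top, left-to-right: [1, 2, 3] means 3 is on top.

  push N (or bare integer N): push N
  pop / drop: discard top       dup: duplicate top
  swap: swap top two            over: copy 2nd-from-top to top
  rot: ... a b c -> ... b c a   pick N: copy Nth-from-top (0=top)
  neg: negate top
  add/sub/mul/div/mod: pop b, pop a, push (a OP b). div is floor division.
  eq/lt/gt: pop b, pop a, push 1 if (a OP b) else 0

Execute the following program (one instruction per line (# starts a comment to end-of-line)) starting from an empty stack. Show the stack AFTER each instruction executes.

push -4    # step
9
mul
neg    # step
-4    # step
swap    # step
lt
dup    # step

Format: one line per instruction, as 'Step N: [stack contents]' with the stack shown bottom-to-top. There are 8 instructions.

Step 1: [-4]
Step 2: [-4, 9]
Step 3: [-36]
Step 4: [36]
Step 5: [36, -4]
Step 6: [-4, 36]
Step 7: [1]
Step 8: [1, 1]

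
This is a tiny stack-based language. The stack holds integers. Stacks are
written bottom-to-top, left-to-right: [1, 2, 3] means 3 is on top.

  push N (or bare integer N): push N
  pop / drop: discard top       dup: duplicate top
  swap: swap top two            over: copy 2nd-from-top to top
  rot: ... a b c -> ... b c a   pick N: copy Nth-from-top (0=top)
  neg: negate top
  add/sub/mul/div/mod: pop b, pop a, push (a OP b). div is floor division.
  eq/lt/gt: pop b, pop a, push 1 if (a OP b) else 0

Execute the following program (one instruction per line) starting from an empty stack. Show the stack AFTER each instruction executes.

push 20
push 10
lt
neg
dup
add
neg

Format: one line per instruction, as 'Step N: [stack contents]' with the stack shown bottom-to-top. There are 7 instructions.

Step 1: [20]
Step 2: [20, 10]
Step 3: [0]
Step 4: [0]
Step 5: [0, 0]
Step 6: [0]
Step 7: [0]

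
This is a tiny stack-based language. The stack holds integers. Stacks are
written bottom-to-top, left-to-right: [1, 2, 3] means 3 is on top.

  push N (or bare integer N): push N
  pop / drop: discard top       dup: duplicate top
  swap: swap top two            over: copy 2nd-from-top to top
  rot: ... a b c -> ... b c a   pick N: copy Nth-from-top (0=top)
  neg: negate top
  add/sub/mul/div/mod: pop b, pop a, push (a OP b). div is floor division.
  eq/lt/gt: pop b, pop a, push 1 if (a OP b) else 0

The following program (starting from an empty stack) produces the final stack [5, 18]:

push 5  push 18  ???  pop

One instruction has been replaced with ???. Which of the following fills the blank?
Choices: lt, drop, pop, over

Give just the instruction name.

Stack before ???: [5, 18]
Stack after ???:  [5, 18, 5]
Checking each choice:
  lt: produces []
  drop: produces []
  pop: produces []
  over: MATCH


Answer: over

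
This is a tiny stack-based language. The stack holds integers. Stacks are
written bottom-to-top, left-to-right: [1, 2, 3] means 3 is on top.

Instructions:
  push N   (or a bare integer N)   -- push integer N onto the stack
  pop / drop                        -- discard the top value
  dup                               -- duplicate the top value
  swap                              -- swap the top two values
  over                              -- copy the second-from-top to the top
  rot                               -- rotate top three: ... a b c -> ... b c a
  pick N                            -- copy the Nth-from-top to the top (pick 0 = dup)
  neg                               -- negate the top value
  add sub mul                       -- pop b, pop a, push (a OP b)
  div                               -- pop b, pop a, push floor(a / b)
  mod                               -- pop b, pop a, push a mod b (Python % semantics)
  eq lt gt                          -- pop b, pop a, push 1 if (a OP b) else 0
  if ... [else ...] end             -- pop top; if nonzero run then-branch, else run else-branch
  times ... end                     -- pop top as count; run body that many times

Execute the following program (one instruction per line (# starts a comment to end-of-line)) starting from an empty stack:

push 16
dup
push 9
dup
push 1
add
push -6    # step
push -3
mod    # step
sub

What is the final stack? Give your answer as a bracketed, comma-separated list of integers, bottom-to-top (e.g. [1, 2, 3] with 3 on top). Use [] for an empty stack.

Answer: [16, 16, 9, 10]

Derivation:
After 'push 16': [16]
After 'dup': [16, 16]
After 'push 9': [16, 16, 9]
After 'dup': [16, 16, 9, 9]
After 'push 1': [16, 16, 9, 9, 1]
After 'add': [16, 16, 9, 10]
After 'push -6': [16, 16, 9, 10, -6]
After 'push -3': [16, 16, 9, 10, -6, -3]
After 'mod': [16, 16, 9, 10, 0]
After 'sub': [16, 16, 9, 10]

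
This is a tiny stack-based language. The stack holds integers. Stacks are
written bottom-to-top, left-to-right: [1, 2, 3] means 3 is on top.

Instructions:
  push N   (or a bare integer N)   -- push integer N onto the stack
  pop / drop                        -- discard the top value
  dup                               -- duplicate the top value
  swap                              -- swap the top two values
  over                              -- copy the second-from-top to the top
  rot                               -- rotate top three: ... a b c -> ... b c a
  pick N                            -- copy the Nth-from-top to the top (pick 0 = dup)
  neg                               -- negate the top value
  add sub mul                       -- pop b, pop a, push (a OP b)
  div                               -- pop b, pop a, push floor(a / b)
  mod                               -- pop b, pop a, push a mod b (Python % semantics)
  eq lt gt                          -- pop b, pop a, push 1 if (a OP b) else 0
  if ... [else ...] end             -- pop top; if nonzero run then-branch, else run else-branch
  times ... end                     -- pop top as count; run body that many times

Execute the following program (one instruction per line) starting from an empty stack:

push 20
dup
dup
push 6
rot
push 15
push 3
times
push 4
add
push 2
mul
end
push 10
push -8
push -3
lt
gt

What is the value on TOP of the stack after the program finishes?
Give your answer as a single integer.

Answer: 1

Derivation:
After 'push 20': [20]
After 'dup': [20, 20]
After 'dup': [20, 20, 20]
After 'push 6': [20, 20, 20, 6]
After 'rot': [20, 20, 6, 20]
After 'push 15': [20, 20, 6, 20, 15]
After 'push 3': [20, 20, 6, 20, 15, 3]
After 'times': [20, 20, 6, 20, 15]
After 'push 4': [20, 20, 6, 20, 15, 4]
After 'add': [20, 20, 6, 20, 19]
  ...
After 'mul': [20, 20, 6, 20, 84]
After 'push 4': [20, 20, 6, 20, 84, 4]
After 'add': [20, 20, 6, 20, 88]
After 'push 2': [20, 20, 6, 20, 88, 2]
After 'mul': [20, 20, 6, 20, 176]
After 'push 10': [20, 20, 6, 20, 176, 10]
After 'push -8': [20, 20, 6, 20, 176, 10, -8]
After 'push -3': [20, 20, 6, 20, 176, 10, -8, -3]
After 'lt': [20, 20, 6, 20, 176, 10, 1]
After 'gt': [20, 20, 6, 20, 176, 1]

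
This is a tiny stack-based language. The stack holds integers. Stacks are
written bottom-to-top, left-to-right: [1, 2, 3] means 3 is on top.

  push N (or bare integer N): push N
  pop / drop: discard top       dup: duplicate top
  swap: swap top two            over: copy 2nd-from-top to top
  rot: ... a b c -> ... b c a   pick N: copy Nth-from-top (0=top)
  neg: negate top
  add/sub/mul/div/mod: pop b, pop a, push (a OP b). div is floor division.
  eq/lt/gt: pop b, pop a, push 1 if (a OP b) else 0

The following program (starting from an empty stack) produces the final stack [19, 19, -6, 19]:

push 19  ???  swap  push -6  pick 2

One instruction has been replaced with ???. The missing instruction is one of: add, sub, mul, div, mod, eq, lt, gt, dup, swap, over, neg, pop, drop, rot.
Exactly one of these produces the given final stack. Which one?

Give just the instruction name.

Answer: dup

Derivation:
Stack before ???: [19]
Stack after ???:  [19, 19]
The instruction that transforms [19] -> [19, 19] is: dup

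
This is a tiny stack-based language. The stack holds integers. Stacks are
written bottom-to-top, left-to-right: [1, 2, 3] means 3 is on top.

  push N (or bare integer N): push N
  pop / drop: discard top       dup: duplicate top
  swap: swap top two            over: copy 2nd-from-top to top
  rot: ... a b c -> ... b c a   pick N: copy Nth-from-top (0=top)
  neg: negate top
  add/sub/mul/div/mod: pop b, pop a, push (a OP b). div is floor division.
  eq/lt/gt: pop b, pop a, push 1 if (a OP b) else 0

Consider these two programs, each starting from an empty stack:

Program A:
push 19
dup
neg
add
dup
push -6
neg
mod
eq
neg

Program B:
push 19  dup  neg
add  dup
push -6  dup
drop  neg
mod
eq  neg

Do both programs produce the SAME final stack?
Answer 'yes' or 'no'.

Answer: yes

Derivation:
Program A trace:
  After 'push 19': [19]
  After 'dup': [19, 19]
  After 'neg': [19, -19]
  After 'add': [0]
  After 'dup': [0, 0]
  After 'push -6': [0, 0, -6]
  After 'neg': [0, 0, 6]
  After 'mod': [0, 0]
  After 'eq': [1]
  After 'neg': [-1]
Program A final stack: [-1]

Program B trace:
  After 'push 19': [19]
  After 'dup': [19, 19]
  After 'neg': [19, -19]
  After 'add': [0]
  After 'dup': [0, 0]
  After 'push -6': [0, 0, -6]
  After 'dup': [0, 0, -6, -6]
  After 'drop': [0, 0, -6]
  After 'neg': [0, 0, 6]
  After 'mod': [0, 0]
  After 'eq': [1]
  After 'neg': [-1]
Program B final stack: [-1]
Same: yes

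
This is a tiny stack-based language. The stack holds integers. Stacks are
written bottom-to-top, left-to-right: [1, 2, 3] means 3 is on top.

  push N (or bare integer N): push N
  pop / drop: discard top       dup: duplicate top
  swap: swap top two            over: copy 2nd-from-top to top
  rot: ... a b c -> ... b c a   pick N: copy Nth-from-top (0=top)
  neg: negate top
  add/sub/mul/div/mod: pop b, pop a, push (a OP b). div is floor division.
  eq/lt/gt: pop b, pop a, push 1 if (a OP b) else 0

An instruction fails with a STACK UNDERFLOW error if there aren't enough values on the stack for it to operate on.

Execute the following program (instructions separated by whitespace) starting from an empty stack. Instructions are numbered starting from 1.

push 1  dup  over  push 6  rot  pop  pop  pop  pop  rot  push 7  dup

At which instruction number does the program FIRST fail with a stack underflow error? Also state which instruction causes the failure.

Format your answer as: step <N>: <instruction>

Step 1 ('push 1'): stack = [1], depth = 1
Step 2 ('dup'): stack = [1, 1], depth = 2
Step 3 ('over'): stack = [1, 1, 1], depth = 3
Step 4 ('push 6'): stack = [1, 1, 1, 6], depth = 4
Step 5 ('rot'): stack = [1, 1, 6, 1], depth = 4
Step 6 ('pop'): stack = [1, 1, 6], depth = 3
Step 7 ('pop'): stack = [1, 1], depth = 2
Step 8 ('pop'): stack = [1], depth = 1
Step 9 ('pop'): stack = [], depth = 0
Step 10 ('rot'): needs 3 value(s) but depth is 0 — STACK UNDERFLOW

Answer: step 10: rot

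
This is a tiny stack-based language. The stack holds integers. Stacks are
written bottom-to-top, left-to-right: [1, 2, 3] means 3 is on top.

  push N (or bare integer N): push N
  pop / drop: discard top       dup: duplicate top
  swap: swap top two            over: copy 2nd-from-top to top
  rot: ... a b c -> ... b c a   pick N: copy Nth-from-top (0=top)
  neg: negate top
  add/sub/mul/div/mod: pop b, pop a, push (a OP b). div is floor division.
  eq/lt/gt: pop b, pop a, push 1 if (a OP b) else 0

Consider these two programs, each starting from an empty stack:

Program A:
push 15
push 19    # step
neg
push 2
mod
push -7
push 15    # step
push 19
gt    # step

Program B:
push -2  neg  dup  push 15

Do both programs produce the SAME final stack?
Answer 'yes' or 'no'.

Answer: no

Derivation:
Program A trace:
  After 'push 15': [15]
  After 'push 19': [15, 19]
  After 'neg': [15, -19]
  After 'push 2': [15, -19, 2]
  After 'mod': [15, 1]
  After 'push -7': [15, 1, -7]
  After 'push 15': [15, 1, -7, 15]
  After 'push 19': [15, 1, -7, 15, 19]
  After 'gt': [15, 1, -7, 0]
Program A final stack: [15, 1, -7, 0]

Program B trace:
  After 'push -2': [-2]
  After 'neg': [2]
  After 'dup': [2, 2]
  After 'push 15': [2, 2, 15]
Program B final stack: [2, 2, 15]
Same: no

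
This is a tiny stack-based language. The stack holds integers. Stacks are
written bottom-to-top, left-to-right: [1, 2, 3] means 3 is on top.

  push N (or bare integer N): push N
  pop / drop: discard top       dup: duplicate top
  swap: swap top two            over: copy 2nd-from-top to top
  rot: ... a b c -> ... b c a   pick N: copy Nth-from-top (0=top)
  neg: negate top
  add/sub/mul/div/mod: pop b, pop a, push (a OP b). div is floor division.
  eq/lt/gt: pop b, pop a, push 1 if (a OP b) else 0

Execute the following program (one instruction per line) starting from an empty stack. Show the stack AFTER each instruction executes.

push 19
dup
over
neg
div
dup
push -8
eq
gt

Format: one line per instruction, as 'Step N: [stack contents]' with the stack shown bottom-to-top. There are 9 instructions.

Step 1: [19]
Step 2: [19, 19]
Step 3: [19, 19, 19]
Step 4: [19, 19, -19]
Step 5: [19, -1]
Step 6: [19, -1, -1]
Step 7: [19, -1, -1, -8]
Step 8: [19, -1, 0]
Step 9: [19, 0]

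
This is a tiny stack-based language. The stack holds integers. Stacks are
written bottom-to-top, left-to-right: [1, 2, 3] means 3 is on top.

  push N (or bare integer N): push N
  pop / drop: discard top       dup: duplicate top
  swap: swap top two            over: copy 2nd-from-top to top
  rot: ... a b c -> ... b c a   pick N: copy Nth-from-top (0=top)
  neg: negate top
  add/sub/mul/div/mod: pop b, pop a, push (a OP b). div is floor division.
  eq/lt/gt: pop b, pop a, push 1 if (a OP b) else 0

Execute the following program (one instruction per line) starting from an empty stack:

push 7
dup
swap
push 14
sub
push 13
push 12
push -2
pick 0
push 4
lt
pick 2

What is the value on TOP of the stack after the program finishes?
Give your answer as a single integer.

After 'push 7': [7]
After 'dup': [7, 7]
After 'swap': [7, 7]
After 'push 14': [7, 7, 14]
After 'sub': [7, -7]
After 'push 13': [7, -7, 13]
After 'push 12': [7, -7, 13, 12]
After 'push -2': [7, -7, 13, 12, -2]
After 'pick 0': [7, -7, 13, 12, -2, -2]
After 'push 4': [7, -7, 13, 12, -2, -2, 4]
After 'lt': [7, -7, 13, 12, -2, 1]
After 'pick 2': [7, -7, 13, 12, -2, 1, 12]

Answer: 12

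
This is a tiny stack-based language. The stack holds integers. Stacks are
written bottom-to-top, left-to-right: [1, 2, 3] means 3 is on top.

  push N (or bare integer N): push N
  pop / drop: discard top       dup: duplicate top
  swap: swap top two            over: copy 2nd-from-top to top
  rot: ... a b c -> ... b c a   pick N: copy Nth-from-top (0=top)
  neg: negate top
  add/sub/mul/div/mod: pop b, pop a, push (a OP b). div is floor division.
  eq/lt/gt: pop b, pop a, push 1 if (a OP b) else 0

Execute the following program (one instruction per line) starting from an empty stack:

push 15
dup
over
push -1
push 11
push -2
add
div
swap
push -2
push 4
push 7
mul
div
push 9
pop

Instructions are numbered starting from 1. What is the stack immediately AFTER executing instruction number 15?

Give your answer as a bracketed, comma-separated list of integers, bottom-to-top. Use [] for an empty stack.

Answer: [15, 15, -1, 15, -1, 9]

Derivation:
Step 1 ('push 15'): [15]
Step 2 ('dup'): [15, 15]
Step 3 ('over'): [15, 15, 15]
Step 4 ('push -1'): [15, 15, 15, -1]
Step 5 ('push 11'): [15, 15, 15, -1, 11]
Step 6 ('push -2'): [15, 15, 15, -1, 11, -2]
Step 7 ('add'): [15, 15, 15, -1, 9]
Step 8 ('div'): [15, 15, 15, -1]
Step 9 ('swap'): [15, 15, -1, 15]
Step 10 ('push -2'): [15, 15, -1, 15, -2]
Step 11 ('push 4'): [15, 15, -1, 15, -2, 4]
Step 12 ('push 7'): [15, 15, -1, 15, -2, 4, 7]
Step 13 ('mul'): [15, 15, -1, 15, -2, 28]
Step 14 ('div'): [15, 15, -1, 15, -1]
Step 15 ('push 9'): [15, 15, -1, 15, -1, 9]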